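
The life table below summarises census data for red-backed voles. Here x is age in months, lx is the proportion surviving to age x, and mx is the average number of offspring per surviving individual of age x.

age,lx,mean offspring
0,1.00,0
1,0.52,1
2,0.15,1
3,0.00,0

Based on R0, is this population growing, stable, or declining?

declining

R0 = Σ lx·mx = 0 + 0.52 + 0.15 + 0 = 0.67
R0 < 1, so the population is declining.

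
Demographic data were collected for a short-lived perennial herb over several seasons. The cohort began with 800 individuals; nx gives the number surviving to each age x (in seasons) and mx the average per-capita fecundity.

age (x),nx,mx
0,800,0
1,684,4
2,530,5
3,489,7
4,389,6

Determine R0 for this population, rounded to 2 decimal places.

13.93

lx = nx/n0 = nx/800: 1, 0.855, 0.6625, 0.61125, 0.48625
lx·mx by age: 0, 3.42, 3.3125, 4.27875, 2.9175
R0 = Σ lx·mx = 13.92875 → 13.93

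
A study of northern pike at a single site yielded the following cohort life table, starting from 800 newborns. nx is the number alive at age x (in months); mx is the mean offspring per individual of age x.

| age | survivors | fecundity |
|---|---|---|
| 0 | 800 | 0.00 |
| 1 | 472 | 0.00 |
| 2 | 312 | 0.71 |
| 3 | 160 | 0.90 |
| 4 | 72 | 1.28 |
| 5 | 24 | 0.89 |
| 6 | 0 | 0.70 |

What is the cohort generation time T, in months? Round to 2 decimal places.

lx = nx/n0 = nx/800: 1, 0.59, 0.39, 0.2, 0.09, 0.03, 0
lx·mx: 0, 0, 0.2769, 0.18, 0.1152, 0.0267, 0 → R0 = 0.5988
x·lx·mx: 0, 0, 0.5538, 0.54, 0.4608, 0.1335, 0 → Σ = 1.6881
T = 1.6881 / 0.5988 = 2.819138… → 2.82

2.82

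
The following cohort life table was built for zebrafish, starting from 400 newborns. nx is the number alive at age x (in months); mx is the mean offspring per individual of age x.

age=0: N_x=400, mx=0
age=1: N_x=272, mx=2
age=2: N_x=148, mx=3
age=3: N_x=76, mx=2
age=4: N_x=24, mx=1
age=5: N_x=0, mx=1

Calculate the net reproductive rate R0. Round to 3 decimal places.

lx = nx/n0 = nx/400: 1, 0.68, 0.37, 0.19, 0.06, 0
lx·mx by age: 0, 1.36, 1.11, 0.38, 0.06, 0
R0 = Σ lx·mx = 2.91 → 2.910

2.910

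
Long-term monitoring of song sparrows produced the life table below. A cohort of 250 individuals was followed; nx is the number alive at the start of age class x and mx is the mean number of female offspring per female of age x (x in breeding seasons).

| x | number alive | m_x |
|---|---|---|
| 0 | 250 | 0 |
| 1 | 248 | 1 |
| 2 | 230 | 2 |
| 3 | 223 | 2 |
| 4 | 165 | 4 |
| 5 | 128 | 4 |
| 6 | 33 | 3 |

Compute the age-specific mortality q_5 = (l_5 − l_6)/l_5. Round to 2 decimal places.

0.74

lx = nx/n0 = nx/250: 1, 0.992, 0.92, 0.892, 0.66, 0.512, 0.132
q_5 = (l_5 − l_6) / l_5 = (0.512 − 0.132) / 0.512
     = 0.38 / 0.512 = 0.742188… → 0.74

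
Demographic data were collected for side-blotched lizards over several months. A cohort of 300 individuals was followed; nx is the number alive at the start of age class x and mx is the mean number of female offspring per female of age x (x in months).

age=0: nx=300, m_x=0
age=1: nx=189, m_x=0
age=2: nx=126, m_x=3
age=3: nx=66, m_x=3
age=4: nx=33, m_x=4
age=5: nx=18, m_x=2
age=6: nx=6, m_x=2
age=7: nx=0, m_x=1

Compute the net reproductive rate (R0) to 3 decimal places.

lx = nx/n0 = nx/300: 1, 0.63, 0.42, 0.22, 0.11, 0.06, 0.02, 0
lx·mx by age: 0, 0, 1.26, 0.66, 0.44, 0.12, 0.04, 0
R0 = Σ lx·mx = 2.52 → 2.520

2.520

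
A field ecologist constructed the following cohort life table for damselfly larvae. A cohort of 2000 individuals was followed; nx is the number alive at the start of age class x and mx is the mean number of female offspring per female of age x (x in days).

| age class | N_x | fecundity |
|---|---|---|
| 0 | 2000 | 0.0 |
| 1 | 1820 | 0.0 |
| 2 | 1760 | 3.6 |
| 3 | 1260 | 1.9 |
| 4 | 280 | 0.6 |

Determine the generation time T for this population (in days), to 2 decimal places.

2.31

lx = nx/n0 = nx/2000: 1, 0.91, 0.88, 0.63, 0.14
lx·mx: 0, 0, 3.168, 1.197, 0.084 → R0 = 4.449
x·lx·mx: 0, 0, 6.336, 3.591, 0.336 → Σ = 10.263
T = 10.263 / 4.449 = 2.306811… → 2.31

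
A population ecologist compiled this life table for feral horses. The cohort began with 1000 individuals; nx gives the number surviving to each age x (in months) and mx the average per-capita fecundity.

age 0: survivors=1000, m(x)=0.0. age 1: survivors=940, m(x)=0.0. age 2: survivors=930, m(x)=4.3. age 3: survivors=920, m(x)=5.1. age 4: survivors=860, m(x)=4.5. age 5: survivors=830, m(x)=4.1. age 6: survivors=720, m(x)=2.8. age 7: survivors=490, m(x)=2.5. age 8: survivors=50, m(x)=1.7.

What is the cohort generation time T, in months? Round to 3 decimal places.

lx = nx/n0 = nx/1000: 1, 0.94, 0.93, 0.92, 0.86, 0.83, 0.72, 0.49, 0.05
lx·mx: 0, 0, 3.999, 4.692, 3.87, 3.403, 2.016, 1.225, 0.085 → R0 = 19.29
x·lx·mx: 0, 0, 7.998, 14.076, 15.48, 17.015, 12.096, 8.575, 0.68 → Σ = 75.92
T = 75.92 / 19.29 = 3.935718… → 3.936

3.936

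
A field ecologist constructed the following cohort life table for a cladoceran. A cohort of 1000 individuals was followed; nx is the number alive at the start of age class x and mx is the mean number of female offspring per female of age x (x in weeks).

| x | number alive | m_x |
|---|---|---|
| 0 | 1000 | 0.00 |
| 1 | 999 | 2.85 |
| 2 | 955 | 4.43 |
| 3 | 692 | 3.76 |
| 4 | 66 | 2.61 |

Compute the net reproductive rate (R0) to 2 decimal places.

lx = nx/n0 = nx/1000: 1, 0.999, 0.955, 0.692, 0.066
lx·mx by age: 0, 2.84715, 4.23065, 2.60192, 0.17226
R0 = Σ lx·mx = 9.85198 → 9.85

9.85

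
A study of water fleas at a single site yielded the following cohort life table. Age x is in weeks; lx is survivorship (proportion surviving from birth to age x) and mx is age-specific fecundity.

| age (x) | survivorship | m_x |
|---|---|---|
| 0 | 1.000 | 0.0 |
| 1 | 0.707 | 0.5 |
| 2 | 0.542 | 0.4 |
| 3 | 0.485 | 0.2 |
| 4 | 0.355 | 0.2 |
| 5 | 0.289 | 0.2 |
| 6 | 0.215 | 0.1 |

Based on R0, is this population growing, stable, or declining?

R0 = Σ lx·mx = 0 + 0.3535 + 0.2168 + 0.097 + 0.071 + 0.0578 + 0.0215 = 0.8176
R0 < 1, so the population is declining.

declining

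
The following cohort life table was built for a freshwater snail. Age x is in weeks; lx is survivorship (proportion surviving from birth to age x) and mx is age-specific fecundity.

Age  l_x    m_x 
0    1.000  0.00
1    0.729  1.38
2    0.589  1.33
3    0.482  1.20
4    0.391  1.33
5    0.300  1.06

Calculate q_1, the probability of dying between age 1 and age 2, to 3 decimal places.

0.192

q_1 = (l_1 − l_2) / l_1 = (0.729 − 0.589) / 0.729
     = 0.14 / 0.729 = 0.192044… → 0.192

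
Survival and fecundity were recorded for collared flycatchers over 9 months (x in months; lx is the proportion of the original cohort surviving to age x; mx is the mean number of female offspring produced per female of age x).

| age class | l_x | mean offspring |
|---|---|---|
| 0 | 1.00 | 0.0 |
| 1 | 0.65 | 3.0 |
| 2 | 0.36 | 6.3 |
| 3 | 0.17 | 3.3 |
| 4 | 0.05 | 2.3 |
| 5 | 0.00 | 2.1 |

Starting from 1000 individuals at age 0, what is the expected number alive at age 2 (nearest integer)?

360

Expected survivors = N0 · l_2 = 1000 × 0.36 = 360 → 360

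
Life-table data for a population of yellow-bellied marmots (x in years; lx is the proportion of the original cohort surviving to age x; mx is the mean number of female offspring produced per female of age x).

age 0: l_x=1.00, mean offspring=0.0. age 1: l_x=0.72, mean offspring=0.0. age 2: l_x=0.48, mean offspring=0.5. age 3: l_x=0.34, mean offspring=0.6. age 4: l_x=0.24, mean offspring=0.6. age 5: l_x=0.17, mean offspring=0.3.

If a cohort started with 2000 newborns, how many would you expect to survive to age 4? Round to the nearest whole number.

Expected survivors = N0 · l_4 = 2000 × 0.24 = 480 → 480

480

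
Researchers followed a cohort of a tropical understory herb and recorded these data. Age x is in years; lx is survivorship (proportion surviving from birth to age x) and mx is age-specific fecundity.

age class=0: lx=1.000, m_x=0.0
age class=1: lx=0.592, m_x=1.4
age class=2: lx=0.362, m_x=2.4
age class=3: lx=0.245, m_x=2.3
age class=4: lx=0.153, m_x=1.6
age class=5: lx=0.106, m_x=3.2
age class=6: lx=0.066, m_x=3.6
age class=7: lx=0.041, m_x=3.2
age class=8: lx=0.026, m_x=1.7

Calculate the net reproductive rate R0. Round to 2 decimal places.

lx·mx by age: 0, 0.8288, 0.8688, 0.5635, 0.2448, 0.3392, 0.2376, 0.1312, 0.0442
R0 = Σ lx·mx = 3.2581 → 3.26

3.26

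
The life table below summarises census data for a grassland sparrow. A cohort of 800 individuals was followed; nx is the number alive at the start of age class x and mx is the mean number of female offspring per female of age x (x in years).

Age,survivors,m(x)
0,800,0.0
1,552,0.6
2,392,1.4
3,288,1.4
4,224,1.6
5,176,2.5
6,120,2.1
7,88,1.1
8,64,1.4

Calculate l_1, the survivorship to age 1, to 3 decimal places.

0.690

l_1 = n_1/n_0 = 552/800 = 0.69 → 0.690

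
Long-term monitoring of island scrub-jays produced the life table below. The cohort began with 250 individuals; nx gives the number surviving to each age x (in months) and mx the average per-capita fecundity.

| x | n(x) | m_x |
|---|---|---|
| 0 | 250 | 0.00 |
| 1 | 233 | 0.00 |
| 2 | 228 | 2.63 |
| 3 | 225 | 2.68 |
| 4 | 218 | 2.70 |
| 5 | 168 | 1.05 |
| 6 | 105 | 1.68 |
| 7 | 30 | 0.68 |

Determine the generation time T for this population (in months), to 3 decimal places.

lx = nx/n0 = nx/250: 1, 0.932, 0.912, 0.9, 0.872, 0.672, 0.42, 0.12
lx·mx: 0, 0, 2.39856, 2.412, 2.3544, 0.7056, 0.7056, 0.0816 → R0 = 8.65776
x·lx·mx: 0, 0, 4.79712, 7.236, 9.4176, 3.528, 4.2336, 0.5712 → Σ = 29.78352
T = 29.78352 / 8.65776 = 3.440095… → 3.440

3.440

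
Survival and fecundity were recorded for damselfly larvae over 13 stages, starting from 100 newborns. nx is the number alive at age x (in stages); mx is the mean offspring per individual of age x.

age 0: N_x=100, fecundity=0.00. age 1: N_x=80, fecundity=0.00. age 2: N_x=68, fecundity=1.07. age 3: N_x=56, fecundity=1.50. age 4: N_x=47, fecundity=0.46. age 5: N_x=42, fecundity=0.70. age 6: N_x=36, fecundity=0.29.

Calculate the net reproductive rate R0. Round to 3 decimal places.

lx = nx/n0 = nx/100: 1, 0.8, 0.68, 0.56, 0.47, 0.42, 0.36
lx·mx by age: 0, 0, 0.7276, 0.84, 0.2162, 0.294, 0.1044
R0 = Σ lx·mx = 2.1822 → 2.182

2.182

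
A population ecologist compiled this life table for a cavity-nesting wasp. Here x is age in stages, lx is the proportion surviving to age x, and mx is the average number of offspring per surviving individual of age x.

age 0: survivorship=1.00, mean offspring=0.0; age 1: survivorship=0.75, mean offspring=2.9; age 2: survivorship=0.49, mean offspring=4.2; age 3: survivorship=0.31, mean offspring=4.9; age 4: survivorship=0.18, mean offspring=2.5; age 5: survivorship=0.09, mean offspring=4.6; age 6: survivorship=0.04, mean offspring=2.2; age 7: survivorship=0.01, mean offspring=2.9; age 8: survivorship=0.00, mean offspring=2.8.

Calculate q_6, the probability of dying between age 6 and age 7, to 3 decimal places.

q_6 = (l_6 − l_7) / l_6 = (0.04 − 0.01) / 0.04
     = 0.03 / 0.04 = 0.75 → 0.750

0.750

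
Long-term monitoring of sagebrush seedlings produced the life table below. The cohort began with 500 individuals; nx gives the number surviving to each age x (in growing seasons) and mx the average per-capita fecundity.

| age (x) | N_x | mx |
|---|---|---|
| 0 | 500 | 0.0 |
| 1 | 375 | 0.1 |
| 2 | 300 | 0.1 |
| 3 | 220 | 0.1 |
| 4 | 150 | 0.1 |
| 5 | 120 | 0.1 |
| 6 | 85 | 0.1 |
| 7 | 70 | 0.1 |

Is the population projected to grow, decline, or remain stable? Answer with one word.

declining

lx = nx/n0 = nx/500: 1, 0.75, 0.6, 0.44, 0.3, 0.24, 0.17, 0.14
R0 = Σ lx·mx = 0 + 0.075 + 0.06 + 0.044 + 0.03 + 0.024 + 0.017 + 0.014 = 0.264
R0 < 1, so the population is declining.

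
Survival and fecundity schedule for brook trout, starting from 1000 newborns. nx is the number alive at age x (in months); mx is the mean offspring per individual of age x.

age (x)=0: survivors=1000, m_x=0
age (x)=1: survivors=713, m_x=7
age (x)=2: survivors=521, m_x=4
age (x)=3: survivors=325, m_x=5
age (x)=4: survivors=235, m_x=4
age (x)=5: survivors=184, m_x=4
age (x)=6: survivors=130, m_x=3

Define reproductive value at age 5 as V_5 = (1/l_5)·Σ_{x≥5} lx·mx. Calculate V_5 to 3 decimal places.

6.120

lx = nx/n0 = nx/1000: 1, 0.713, 0.521, 0.325, 0.235, 0.184, 0.13
lx·mx for x ≥ 5: 0.736, 0.39 → sum = 1.126
V_5 = 1.126 / l_5 = 1.126 / 0.184 = 6.119565… → 6.120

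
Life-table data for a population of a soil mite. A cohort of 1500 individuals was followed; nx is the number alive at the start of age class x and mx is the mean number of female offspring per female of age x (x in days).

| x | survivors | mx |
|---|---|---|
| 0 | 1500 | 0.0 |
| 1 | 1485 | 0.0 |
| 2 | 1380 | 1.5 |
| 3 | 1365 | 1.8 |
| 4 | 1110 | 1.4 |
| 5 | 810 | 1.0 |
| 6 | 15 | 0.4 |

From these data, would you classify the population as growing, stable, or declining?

growing

lx = nx/n0 = nx/1500: 1, 0.99, 0.92, 0.91, 0.74, 0.54, 0.01
R0 = Σ lx·mx = 0 + 0 + 1.38 + 1.638 + 1.036 + 0.54 + 0.004 = 4.598
R0 > 1, so the population is growing.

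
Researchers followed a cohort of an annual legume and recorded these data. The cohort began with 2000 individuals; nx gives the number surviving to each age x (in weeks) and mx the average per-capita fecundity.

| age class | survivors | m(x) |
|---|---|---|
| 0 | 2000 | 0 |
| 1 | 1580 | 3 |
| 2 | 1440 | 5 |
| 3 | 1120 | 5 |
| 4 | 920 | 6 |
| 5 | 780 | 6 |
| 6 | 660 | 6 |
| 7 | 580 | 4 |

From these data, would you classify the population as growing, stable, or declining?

lx = nx/n0 = nx/2000: 1, 0.79, 0.72, 0.56, 0.46, 0.39, 0.33, 0.29
R0 = Σ lx·mx = 0 + 2.37 + 3.6 + 2.8 + 2.76 + 2.34 + 1.98 + 1.16 = 17.01
R0 > 1, so the population is growing.

growing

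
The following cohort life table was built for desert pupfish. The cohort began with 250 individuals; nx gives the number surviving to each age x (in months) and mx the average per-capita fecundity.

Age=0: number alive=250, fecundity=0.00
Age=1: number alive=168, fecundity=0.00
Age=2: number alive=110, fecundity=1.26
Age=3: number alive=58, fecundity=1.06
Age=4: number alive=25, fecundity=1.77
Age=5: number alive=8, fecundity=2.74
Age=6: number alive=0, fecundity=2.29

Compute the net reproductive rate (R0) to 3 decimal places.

1.065

lx = nx/n0 = nx/250: 1, 0.672, 0.44, 0.232, 0.1, 0.032, 0
lx·mx by age: 0, 0, 0.5544, 0.24592, 0.177, 0.08768, 0
R0 = Σ lx·mx = 1.065 → 1.065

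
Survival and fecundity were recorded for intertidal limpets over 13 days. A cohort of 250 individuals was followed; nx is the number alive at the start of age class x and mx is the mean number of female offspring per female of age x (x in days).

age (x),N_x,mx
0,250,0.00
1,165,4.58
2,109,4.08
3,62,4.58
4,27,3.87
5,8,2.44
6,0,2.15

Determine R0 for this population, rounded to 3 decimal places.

6.434

lx = nx/n0 = nx/250: 1, 0.66, 0.436, 0.248, 0.108, 0.032, 0
lx·mx by age: 0, 3.0228, 1.77888, 1.13584, 0.41796, 0.07808, 0
R0 = Σ lx·mx = 6.43356 → 6.434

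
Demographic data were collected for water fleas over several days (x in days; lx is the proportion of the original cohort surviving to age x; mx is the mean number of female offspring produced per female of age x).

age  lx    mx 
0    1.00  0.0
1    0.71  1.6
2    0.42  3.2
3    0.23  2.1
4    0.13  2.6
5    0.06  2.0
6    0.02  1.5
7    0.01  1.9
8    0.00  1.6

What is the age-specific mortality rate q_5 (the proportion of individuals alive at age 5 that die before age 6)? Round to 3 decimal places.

0.667

q_5 = (l_5 − l_6) / l_5 = (0.06 − 0.02) / 0.06
     = 0.04 / 0.06 = 0.666667… → 0.667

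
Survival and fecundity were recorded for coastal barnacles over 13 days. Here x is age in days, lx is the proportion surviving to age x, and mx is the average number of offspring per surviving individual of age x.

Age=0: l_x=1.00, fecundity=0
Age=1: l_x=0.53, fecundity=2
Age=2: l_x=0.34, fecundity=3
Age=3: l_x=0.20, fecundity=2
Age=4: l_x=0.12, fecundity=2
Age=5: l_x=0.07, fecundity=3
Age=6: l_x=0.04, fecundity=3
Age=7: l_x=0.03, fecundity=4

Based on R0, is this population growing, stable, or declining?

R0 = Σ lx·mx = 0 + 1.06 + 1.02 + 0.4 + 0.24 + 0.21 + 0.12 + 0.12 = 3.17
R0 > 1, so the population is growing.

growing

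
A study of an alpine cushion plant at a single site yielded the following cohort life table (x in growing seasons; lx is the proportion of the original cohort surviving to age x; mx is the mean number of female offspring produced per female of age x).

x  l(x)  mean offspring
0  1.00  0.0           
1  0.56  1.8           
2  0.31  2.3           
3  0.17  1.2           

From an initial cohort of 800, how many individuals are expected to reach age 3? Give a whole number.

136

Expected survivors = N0 · l_3 = 800 × 0.17 = 136 → 136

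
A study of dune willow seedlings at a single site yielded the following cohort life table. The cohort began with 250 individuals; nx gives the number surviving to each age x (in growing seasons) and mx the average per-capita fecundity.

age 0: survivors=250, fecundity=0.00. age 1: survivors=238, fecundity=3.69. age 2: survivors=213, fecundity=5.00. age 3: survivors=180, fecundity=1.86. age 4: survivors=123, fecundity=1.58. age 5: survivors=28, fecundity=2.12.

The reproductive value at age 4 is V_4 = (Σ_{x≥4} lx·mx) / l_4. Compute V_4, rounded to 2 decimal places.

lx = nx/n0 = nx/250: 1, 0.952, 0.852, 0.72, 0.492, 0.112
lx·mx for x ≥ 4: 0.77736, 0.23744 → sum = 1.0148
V_4 = 1.0148 / l_4 = 1.0148 / 0.492 = 2.062602… → 2.06

2.06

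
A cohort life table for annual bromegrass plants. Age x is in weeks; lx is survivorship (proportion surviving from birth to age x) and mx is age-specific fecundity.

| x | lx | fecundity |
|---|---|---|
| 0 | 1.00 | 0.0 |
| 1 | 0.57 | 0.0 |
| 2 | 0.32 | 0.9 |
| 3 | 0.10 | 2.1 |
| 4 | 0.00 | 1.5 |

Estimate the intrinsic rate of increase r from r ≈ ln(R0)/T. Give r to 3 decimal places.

-0.288

R0 = Σ lx·mx = 0 + 0 + 0.288 + 0.21 + 0 = 0.498
Σ x·lx·mx = 1.206; T = 1.206/0.498 = 2.42169…
r ≈ ln(R0)/T = ln(0.498)/2.42169… = -0.28788… → -0.288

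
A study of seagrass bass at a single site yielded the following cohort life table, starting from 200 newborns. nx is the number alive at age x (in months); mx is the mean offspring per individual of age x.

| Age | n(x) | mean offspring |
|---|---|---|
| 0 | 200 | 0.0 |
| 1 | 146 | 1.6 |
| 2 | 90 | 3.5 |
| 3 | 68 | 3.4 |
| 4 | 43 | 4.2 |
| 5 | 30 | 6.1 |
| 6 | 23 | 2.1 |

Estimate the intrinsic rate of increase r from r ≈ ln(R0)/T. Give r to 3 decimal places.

0.610

lx = nx/n0 = nx/200: 1, 0.73, 0.45, 0.34, 0.215, 0.15, 0.115
R0 = Σ lx·mx = 0 + 1.168 + 1.575 + 1.156 + 0.903 + 0.915 + 0.2415 = 5.9585
Σ x·lx·mx = 17.422; T = 17.422/5.9585 = 2.92389…
r ≈ ln(R0)/T = ln(5.9585)/2.92389… = 0.61043… → 0.610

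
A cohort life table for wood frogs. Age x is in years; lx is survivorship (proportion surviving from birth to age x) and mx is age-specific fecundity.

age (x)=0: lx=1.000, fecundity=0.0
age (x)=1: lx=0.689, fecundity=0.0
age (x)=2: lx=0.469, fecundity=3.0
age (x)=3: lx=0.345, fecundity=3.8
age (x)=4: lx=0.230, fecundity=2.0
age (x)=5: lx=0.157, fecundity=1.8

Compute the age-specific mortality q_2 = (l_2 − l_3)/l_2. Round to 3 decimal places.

0.264

q_2 = (l_2 − l_3) / l_2 = (0.469 − 0.345) / 0.469
     = 0.124 / 0.469 = 0.264392… → 0.264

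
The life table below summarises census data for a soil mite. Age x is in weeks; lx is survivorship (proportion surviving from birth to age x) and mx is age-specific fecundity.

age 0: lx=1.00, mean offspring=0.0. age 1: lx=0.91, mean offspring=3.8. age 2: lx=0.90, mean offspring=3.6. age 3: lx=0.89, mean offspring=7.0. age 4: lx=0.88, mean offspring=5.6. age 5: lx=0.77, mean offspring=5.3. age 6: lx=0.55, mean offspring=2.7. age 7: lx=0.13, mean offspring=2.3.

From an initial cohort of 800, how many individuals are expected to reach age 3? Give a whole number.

712

Expected survivors = N0 · l_3 = 800 × 0.89 = 712 → 712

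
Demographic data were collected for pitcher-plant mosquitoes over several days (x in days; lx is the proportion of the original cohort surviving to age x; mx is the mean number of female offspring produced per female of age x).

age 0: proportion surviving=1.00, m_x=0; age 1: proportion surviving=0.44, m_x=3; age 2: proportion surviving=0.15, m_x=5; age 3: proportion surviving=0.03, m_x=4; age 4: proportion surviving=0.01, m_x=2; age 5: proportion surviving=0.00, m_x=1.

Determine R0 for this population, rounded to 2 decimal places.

lx·mx by age: 0, 1.32, 0.75, 0.12, 0.02, 0
R0 = Σ lx·mx = 2.21 → 2.21

2.21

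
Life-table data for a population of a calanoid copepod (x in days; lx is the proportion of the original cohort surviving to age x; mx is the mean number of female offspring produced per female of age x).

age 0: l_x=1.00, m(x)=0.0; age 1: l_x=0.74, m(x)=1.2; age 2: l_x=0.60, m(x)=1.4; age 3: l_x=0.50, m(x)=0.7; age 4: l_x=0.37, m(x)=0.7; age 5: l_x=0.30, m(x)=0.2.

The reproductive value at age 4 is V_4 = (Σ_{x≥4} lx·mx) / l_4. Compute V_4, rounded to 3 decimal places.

lx·mx for x ≥ 4: 0.259, 0.06 → sum = 0.319
V_4 = 0.319 / l_4 = 0.319 / 0.37 = 0.862162… → 0.862

0.862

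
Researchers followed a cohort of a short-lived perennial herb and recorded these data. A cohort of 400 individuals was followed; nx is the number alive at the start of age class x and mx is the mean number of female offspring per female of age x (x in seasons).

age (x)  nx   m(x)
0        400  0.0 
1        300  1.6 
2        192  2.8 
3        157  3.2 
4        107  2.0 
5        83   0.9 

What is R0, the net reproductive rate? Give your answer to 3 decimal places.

lx = nx/n0 = nx/400: 1, 0.75, 0.48, 0.3925, 0.2675, 0.2075
lx·mx by age: 0, 1.2, 1.344, 1.256, 0.535, 0.18675
R0 = Σ lx·mx = 4.52175 → 4.522

4.522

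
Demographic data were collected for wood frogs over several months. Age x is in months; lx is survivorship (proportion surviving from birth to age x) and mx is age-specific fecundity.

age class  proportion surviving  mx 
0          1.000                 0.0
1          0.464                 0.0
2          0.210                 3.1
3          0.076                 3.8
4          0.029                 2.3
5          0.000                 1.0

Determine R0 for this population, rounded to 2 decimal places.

1.01

lx·mx by age: 0, 0, 0.651, 0.2888, 0.0667, 0
R0 = Σ lx·mx = 1.0065 → 1.01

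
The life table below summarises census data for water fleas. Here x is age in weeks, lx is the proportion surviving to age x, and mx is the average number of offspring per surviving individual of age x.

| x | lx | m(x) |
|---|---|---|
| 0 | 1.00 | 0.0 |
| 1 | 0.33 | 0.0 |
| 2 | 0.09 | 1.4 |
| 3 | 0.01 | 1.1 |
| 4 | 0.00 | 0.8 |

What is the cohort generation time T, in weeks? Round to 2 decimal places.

2.08

lx·mx: 0, 0, 0.126, 0.011, 0 → R0 = 0.137
x·lx·mx: 0, 0, 0.252, 0.033, 0 → Σ = 0.285
T = 0.285 / 0.137 = 2.080292… → 2.08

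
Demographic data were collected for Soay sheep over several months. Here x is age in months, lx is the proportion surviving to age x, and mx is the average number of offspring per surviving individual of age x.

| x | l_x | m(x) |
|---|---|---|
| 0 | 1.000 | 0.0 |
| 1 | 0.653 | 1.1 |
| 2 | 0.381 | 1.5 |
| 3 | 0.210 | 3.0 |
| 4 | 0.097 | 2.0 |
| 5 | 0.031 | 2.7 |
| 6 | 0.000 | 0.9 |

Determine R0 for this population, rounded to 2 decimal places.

lx·mx by age: 0, 0.7183, 0.5715, 0.63, 0.194, 0.0837, 0
R0 = Σ lx·mx = 2.1975 → 2.20

2.20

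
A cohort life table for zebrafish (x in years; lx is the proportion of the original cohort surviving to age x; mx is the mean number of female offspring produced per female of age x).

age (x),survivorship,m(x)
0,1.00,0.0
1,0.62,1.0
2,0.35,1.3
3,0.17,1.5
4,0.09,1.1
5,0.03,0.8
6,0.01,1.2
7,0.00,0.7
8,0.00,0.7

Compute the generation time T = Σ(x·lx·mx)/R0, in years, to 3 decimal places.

1.968

lx·mx: 0, 0.62, 0.455, 0.255, 0.099, 0.024, 0.012, 0, 0 → R0 = 1.465
x·lx·mx: 0, 0.62, 0.91, 0.765, 0.396, 0.12, 0.072, 0, 0 → Σ = 2.883
T = 2.883 / 1.465 = 1.967918… → 1.968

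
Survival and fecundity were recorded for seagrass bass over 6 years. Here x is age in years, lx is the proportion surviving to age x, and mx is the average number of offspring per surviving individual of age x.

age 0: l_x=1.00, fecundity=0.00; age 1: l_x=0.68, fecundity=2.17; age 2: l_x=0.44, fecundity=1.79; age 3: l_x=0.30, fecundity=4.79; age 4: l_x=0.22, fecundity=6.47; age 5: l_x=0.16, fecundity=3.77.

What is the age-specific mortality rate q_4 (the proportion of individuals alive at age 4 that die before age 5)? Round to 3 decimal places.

q_4 = (l_4 − l_5) / l_4 = (0.22 − 0.16) / 0.22
     = 0.06 / 0.22 = 0.272727… → 0.273

0.273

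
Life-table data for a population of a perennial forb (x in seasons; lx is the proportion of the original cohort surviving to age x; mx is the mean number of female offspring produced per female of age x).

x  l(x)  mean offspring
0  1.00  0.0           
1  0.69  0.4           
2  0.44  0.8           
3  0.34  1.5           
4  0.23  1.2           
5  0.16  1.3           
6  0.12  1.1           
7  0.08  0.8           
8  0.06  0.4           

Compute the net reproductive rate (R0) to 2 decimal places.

1.84

lx·mx by age: 0, 0.276, 0.352, 0.51, 0.276, 0.208, 0.132, 0.064, 0.024
R0 = Σ lx·mx = 1.842 → 1.84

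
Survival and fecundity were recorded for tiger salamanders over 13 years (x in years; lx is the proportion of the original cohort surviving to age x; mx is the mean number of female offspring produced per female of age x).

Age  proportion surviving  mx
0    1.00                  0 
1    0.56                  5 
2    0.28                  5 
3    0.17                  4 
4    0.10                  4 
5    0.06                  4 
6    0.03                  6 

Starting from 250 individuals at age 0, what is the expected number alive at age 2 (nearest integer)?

Expected survivors = N0 · l_2 = 250 × 0.28 = 70 → 70

70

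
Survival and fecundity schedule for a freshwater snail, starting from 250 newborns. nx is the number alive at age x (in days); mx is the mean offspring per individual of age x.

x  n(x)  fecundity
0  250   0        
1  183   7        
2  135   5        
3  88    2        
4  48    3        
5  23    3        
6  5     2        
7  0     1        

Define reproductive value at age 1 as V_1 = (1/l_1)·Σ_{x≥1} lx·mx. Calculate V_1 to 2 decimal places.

lx = nx/n0 = nx/250: 1, 0.732, 0.54, 0.352, 0.192, 0.092, 0.02, 0
lx·mx for x ≥ 1: 5.124, 2.7, 0.704, 0.576, 0.276, 0.04, 0 → sum = 9.42
V_1 = 9.42 / l_1 = 9.42 / 0.732 = 12.868852… → 12.87

12.87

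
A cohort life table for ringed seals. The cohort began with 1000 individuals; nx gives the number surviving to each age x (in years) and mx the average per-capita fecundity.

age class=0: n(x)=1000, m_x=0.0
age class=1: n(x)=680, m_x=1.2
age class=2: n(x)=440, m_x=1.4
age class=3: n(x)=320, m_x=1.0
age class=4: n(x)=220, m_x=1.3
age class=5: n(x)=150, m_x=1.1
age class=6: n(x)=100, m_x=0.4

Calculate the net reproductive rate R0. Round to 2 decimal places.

2.24

lx = nx/n0 = nx/1000: 1, 0.68, 0.44, 0.32, 0.22, 0.15, 0.1
lx·mx by age: 0, 0.816, 0.616, 0.32, 0.286, 0.165, 0.04
R0 = Σ lx·mx = 2.243 → 2.24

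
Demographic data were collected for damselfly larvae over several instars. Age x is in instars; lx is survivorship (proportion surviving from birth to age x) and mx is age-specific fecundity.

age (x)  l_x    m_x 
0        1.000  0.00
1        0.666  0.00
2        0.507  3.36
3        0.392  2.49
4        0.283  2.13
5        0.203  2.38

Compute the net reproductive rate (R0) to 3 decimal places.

lx·mx by age: 0, 0, 1.70352, 0.97608, 0.60279, 0.48314
R0 = Σ lx·mx = 3.76553 → 3.766

3.766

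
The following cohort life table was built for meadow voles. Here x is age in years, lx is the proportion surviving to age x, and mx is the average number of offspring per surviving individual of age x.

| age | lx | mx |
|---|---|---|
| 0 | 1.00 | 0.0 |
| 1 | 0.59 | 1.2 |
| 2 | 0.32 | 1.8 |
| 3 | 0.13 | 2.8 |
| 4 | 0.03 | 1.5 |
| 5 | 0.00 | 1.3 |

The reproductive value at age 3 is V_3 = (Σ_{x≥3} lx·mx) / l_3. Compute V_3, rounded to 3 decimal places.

3.146

lx·mx for x ≥ 3: 0.364, 0.045, 0 → sum = 0.409
V_3 = 0.409 / l_3 = 0.409 / 0.13 = 3.146154… → 3.146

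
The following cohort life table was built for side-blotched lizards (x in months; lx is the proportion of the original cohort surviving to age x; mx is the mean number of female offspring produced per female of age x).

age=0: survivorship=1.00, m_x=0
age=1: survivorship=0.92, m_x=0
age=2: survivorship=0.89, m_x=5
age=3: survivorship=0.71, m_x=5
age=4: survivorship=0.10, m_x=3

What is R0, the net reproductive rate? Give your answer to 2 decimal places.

8.30

lx·mx by age: 0, 0, 4.45, 3.55, 0.3
R0 = Σ lx·mx = 8.3 → 8.30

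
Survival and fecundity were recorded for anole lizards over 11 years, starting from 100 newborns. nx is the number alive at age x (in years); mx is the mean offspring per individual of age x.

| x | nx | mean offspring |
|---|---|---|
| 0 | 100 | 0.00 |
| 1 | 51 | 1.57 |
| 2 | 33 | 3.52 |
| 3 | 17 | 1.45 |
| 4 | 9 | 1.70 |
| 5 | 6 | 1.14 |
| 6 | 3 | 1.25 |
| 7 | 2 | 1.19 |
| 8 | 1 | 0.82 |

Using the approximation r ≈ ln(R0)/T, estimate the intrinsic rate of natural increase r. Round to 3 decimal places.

0.434

lx = nx/n0 = nx/100: 1, 0.51, 0.33, 0.17, 0.09, 0.06, 0.03, 0.02, 0.01
R0 = Σ lx·mx = 0 + 0.8007 + 1.1616 + 0.2465 + 0.153 + 0.0684 + 0.0375 + 0.0238 + 0.0082 = 2.4997
Σ x·lx·mx = 5.2746; T = 5.2746/2.4997 = 2.11009…
r ≈ ln(R0)/T = ln(2.4997)/2.11009… = 0.43418… → 0.434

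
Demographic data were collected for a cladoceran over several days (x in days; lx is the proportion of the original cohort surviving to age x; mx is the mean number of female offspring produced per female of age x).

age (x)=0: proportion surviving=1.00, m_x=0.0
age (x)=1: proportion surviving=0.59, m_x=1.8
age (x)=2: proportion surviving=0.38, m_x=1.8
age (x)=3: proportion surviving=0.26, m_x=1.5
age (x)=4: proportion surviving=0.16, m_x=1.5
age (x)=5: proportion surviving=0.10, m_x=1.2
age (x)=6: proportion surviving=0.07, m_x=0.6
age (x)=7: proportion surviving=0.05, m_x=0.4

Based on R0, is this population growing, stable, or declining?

R0 = Σ lx·mx = 0 + 1.062 + 0.684 + 0.39 + 0.24 + 0.12 + 0.042 + 0.02 = 2.558
R0 > 1, so the population is growing.

growing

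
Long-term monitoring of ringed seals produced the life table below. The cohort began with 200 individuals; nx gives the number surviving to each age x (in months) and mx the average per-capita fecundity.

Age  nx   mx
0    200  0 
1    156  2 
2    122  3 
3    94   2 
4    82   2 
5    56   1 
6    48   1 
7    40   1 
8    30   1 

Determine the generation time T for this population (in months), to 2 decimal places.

lx = nx/n0 = nx/200: 1, 0.78, 0.61, 0.47, 0.41, 0.28, 0.24, 0.2, 0.15
lx·mx: 0, 1.56, 1.83, 0.94, 0.82, 0.28, 0.24, 0.2, 0.15 → R0 = 6.02
x·lx·mx: 0, 1.56, 3.66, 2.82, 3.28, 1.4, 1.44, 1.4, 1.2 → Σ = 16.76
T = 16.76 / 6.02 = 2.784053… → 2.78

2.78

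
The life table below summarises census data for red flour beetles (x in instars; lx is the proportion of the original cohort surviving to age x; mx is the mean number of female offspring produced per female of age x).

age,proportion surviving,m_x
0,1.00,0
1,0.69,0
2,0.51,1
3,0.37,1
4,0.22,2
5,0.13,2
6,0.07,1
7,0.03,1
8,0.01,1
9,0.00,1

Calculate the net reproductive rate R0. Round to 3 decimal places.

lx·mx by age: 0, 0, 0.51, 0.37, 0.44, 0.26, 0.07, 0.03, 0.01, 0
R0 = Σ lx·mx = 1.69 → 1.690

1.690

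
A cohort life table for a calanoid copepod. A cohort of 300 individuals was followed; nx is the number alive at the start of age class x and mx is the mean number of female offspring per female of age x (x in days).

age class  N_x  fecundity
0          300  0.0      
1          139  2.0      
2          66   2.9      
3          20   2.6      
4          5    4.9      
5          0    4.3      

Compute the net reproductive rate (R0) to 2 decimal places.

1.82

lx = nx/n0 = nx/300: 1, 0.46333…, 0.22, 0.06667…, 0.01667…, 0
lx·mx by age: 0, 0.926667…, 0.638, 0.173333…, 0.081667…, 0
R0 = Σ lx·mx = 1.819667… → 1.82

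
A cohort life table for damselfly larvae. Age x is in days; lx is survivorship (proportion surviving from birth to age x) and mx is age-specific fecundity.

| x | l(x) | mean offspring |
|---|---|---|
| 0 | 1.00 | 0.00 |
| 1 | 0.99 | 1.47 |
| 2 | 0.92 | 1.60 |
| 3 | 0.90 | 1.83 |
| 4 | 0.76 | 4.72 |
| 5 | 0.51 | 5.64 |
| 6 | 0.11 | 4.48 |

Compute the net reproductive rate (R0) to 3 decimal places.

11.531

lx·mx by age: 0, 1.4553, 1.472, 1.647, 3.5872, 2.8764, 0.4928
R0 = Σ lx·mx = 11.5307 → 11.531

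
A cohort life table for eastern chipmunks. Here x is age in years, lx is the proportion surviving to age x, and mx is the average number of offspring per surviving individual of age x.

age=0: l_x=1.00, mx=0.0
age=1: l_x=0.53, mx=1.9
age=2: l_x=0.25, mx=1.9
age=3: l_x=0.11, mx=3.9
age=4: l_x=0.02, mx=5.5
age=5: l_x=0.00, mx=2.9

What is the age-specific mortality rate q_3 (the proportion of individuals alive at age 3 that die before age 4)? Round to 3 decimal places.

q_3 = (l_3 − l_4) / l_3 = (0.11 − 0.02) / 0.11
     = 0.09 / 0.11 = 0.818182… → 0.818

0.818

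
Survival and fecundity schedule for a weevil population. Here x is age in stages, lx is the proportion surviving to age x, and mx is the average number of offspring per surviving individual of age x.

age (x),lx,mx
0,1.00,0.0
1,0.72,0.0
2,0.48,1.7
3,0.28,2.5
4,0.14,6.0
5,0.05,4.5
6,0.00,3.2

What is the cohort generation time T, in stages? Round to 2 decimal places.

3.18

lx·mx: 0, 0, 0.816, 0.7, 0.84, 0.225, 0 → R0 = 2.581
x·lx·mx: 0, 0, 1.632, 2.1, 3.36, 1.125, 0 → Σ = 8.217
T = 8.217 / 2.581 = 3.18365… → 3.18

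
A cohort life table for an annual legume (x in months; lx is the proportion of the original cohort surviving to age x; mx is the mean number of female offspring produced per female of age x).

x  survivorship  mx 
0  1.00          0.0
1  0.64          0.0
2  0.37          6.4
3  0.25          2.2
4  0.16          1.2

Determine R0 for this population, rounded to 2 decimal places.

lx·mx by age: 0, 0, 2.368, 0.55, 0.192
R0 = Σ lx·mx = 3.11 → 3.11

3.11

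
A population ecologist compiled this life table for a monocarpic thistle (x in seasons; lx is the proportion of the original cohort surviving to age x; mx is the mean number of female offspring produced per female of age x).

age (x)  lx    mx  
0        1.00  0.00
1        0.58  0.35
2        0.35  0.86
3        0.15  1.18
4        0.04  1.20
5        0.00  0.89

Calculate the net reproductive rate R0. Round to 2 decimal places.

lx·mx by age: 0, 0.203, 0.301, 0.177, 0.048, 0
R0 = Σ lx·mx = 0.729 → 0.73

0.73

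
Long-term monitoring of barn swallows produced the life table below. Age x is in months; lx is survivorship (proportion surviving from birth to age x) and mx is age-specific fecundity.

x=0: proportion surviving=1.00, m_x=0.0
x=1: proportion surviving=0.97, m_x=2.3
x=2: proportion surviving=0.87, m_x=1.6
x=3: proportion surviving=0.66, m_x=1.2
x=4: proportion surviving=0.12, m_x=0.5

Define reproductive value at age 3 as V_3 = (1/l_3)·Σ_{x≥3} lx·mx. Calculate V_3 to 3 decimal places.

lx·mx for x ≥ 3: 0.792, 0.06 → sum = 0.852
V_3 = 0.852 / l_3 = 0.852 / 0.66 = 1.290909… → 1.291

1.291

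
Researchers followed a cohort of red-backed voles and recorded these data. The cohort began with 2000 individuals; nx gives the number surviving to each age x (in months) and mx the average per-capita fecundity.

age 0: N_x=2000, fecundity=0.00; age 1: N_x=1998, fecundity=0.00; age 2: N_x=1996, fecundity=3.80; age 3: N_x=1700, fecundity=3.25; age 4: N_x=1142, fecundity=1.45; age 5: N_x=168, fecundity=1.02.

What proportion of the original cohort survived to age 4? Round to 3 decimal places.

0.571

l_4 = n_4/n_0 = 1142/2000 = 0.571 → 0.571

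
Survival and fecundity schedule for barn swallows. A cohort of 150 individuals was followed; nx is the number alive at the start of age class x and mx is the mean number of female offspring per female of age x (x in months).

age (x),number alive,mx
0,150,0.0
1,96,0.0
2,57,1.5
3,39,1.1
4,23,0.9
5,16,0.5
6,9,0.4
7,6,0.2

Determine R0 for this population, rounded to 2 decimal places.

lx = nx/n0 = nx/150: 1, 0.64, 0.38, 0.26, 0.15333…, 0.10667…, 0.06, 0.04
lx·mx by age: 0, 0, 0.57, 0.286, 0.138…, 0.053333…, 0.024, 0.008
R0 = Σ lx·mx = 1.079333… → 1.08

1.08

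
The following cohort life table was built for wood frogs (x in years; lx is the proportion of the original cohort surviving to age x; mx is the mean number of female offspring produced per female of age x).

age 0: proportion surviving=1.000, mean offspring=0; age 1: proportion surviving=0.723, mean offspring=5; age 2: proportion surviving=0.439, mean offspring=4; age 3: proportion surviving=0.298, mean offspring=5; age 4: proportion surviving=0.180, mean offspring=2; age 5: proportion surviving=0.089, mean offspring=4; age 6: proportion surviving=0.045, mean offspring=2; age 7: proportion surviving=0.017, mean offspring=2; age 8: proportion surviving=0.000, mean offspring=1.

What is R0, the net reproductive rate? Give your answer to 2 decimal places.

lx·mx by age: 0, 3.615, 1.756, 1.49, 0.36, 0.356, 0.09, 0.034, 0
R0 = Σ lx·mx = 7.701 → 7.70

7.70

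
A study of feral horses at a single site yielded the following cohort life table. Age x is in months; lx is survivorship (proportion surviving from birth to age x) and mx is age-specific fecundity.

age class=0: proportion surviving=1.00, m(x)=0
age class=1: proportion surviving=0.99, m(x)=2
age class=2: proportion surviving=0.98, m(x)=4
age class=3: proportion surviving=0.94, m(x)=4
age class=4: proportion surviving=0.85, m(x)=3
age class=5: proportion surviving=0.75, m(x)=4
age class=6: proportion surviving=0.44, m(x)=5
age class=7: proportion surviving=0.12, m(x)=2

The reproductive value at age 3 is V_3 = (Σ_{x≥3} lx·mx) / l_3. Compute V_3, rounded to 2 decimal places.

lx·mx for x ≥ 3: 3.76, 2.55, 3, 2.2, 0.24 → sum = 11.75
V_3 = 11.75 / l_3 = 11.75 / 0.94 = 12.5 → 12.50

12.50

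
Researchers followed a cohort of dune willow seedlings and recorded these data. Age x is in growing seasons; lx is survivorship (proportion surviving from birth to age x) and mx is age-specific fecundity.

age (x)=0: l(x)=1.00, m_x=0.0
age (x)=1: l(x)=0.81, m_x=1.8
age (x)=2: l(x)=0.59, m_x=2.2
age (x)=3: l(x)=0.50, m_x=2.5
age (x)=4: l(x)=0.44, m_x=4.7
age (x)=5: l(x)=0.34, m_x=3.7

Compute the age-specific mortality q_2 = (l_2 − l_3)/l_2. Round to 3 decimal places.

0.153

q_2 = (l_2 − l_3) / l_2 = (0.59 − 0.5) / 0.59
     = 0.09 / 0.59 = 0.152542… → 0.153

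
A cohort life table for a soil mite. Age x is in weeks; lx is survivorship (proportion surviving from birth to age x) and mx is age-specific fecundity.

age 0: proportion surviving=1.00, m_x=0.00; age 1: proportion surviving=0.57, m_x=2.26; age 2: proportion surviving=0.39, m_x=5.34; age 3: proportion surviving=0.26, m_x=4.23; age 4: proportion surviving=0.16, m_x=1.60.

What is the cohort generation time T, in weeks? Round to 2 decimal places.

lx·mx: 0, 1.2882, 2.0826, 1.0998, 0.256 → R0 = 4.7266
x·lx·mx: 0, 1.2882, 4.1652, 3.2994, 1.024 → Σ = 9.7768
T = 9.7768 / 4.7266 = 2.068464… → 2.07

2.07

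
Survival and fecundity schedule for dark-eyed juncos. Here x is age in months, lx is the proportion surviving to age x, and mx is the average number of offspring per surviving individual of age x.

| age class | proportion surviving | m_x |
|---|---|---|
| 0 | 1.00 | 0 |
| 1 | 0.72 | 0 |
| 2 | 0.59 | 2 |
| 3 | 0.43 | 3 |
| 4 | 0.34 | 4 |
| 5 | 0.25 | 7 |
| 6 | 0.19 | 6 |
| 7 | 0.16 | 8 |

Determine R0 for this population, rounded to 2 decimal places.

8.00

lx·mx by age: 0, 0, 1.18, 1.29, 1.36, 1.75, 1.14, 1.28
R0 = Σ lx·mx = 8 → 8.00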